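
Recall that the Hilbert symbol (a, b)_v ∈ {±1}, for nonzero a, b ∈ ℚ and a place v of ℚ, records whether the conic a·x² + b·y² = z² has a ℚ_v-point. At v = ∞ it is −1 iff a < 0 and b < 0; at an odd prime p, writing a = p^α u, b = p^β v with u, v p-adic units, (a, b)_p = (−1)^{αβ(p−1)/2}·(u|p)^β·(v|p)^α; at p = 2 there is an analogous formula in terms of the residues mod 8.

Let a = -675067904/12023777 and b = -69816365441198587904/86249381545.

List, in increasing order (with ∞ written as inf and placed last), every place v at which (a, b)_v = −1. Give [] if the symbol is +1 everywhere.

(a, b) ≡ (-238, -2030) mod (ℚ^×)²; places V = {2, 5, 7, 11, 17, 29, 31, ∞}.
(a,b)_29: α=-4, u≡28; β=-7, v≡19 (mod 29); (28|29)=+1, (19|29)=-1; sign (−1)^0·+1^-7·-1^-4 = +1.
(a,b)_31: α=2, u≡5; β=0, v≡19 (mod 31); (5|31)=+1, (19|31)=+1; sign (−1)^0·+1^0·+1^2 = +1.
(a,b)_17: α=-1, u≡3; β=4, v≡5 (mod 17); (3|17)=-1, (5|17)=-1; sign (−1)^0·-1^4·-1^-1 = -1.
(a,b)_2: α=11, β=23; u≡1, v≡1 (mod 8); ε(u)ε(v)=0·0, αω(v)=11·0, βω(u)=23·0; sum ≡ 0  ⇒  +1.
(a,b)_11: α=0, u≡4; β=2, v≡1 (mod 11); (4|11)=+1, (1|11)=+1; sign (−1)^0·+1^2·+1^0 = +1.
(a,b)_5: α=0, u≡3; β=-1, v≡4 (mod 5); (3|5)=-1, (4|5)=+1; sign (−1)^0·-1^-1·+1^0 = -1.
(a,b)_7: α=3, u≡2; β=7, v≡2 (mod 7); (2|7)=+1, (2|7)=+1; sign (−1)^1·+1^7·+1^3 = -1.
(a,b)_∞: sgn(-238)=−, sgn(-2030)=−, so -1.
Ram(-238, -2030) = {5, 7, 17, ∞}; no ℚ_5-point on the conic.

[5, 7, 17, inf]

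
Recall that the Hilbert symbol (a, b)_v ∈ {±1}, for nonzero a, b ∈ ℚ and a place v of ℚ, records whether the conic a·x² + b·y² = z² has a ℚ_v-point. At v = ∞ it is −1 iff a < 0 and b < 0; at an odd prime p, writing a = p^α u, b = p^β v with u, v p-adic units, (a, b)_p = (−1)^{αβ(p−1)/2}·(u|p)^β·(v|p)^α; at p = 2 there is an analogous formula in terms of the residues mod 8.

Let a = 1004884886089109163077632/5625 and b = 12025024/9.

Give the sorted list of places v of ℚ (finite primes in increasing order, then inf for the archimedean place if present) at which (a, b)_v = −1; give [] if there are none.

Mod squares: a ≡ 392863, b ≡ 187891. Check v ∈ {∞, 2, 3, 5, 7, 11, 19, 23, 29, 31}.
v=19: a=19^5·(≡4), b=19^1·(≡7) mod 19; (4|19)=+1, (7|19)=+1; (−1)^{5·1·9}·(+1)^1·(+1)^5 = -1.
v=5: a=5^-4·(≡3), b=5^0·(≡1) mod 5; (3|5)=-1, (1|5)=+1; (−1)^{-4·0·2}·(-1)^0·(+1)^-4 = +1.
v=7: a=7^2·(≡4), b=7^0·(≡2) mod 7; (4|7)=+1, (2|7)=+1; (−1)^{2·0·3}·(+1)^0·(+1)^2 = +1.
v=∞: 392863 > 0 and 187891 > 0  ⇒  (a,b)_∞ = +1.
v=31: a=31^3·(≡14), b=31^1·(≡7) mod 31; (14|31)=+1, (7|31)=+1; (−1)^{3·1·15}·(+1)^1·(+1)^3 = -1.
v=3: a=3^-2·(≡1), b=3^-2·(≡1) mod 3; (1|3)=+1, (1|3)=+1; (−1)^{-2·-2·1}·(+1)^-2·(+1)^-2 = +1.
v=11: a=11^2·(≡3), b=11^1·(≡9) mod 11; (3|11)=+1, (9|11)=+1; (−1)^{2·1·5}·(+1)^1·(+1)^2 = +1.
v=29: a=29^3·(≡1), b=29^1·(≡8) mod 29; (1|29)=+1, (8|29)=-1; (−1)^{3·1·14}·(+1)^1·(-1)^3 = -1.
v=2: v_2(a)=12, v_2(b)=6; units ≡ 7, 3 (mod 8); ε·ε+αω+βω = 1·1+12·1+6·0 ≡ 1  ⇒  (a,b)_2 = -1.
v=23: a=23^1·(≡19), b=23^0·(≡8) mod 23; (19|23)=-1, (8|23)=+1; (−1)^{1·0·11}·(-1)^0·(+1)^1 = +1.
Ram(392863, 187891) = {2, 19, 29, 31}; no ℚ_2-point on the conic.

[2, 19, 29, 31]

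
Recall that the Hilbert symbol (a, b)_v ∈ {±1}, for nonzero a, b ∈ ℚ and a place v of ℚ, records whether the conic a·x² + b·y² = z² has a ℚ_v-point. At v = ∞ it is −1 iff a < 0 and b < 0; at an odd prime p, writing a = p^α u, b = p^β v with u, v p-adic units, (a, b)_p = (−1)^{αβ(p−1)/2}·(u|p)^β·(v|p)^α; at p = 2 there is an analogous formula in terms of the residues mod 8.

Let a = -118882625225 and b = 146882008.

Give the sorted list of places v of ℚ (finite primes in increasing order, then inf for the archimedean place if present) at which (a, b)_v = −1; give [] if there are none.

[2, 7, 13, 41]

Mod squares: a ≡ -70889, b ≡ 749398. Check v ∈ {∞, 2, 5, 7, 13, 19, 37, 41}.
v=2: v_2(a)=0, v_2(b)=3; units ≡ 7, 3 (mod 8); ε·ε+αω+βω = 1·1+0·1+3·0 ≡ 1  ⇒  (a,b)_2 = -1.
v=19: a=19^1·(≡13), b=19^1·(≡7) mod 19; (13|19)=-1, (7|19)=+1; (−1)^{1·1·9}·(-1)^1·(+1)^1 = +1.
v=∞: -70889 < 0 and 749398 > 0  ⇒  (a,b)_∞ = +1.
v=13: a=13^1·(≡6), b=13^1·(≡4) mod 13; (6|13)=-1, (4|13)=+1; (−1)^{1·1·6}·(-1)^1·(+1)^1 = -1.
v=5: a=5^2·(≡1), b=5^0·(≡3) mod 5; (1|5)=+1, (3|5)=-1; (−1)^{2·0·2}·(+1)^0·(-1)^2 = +1.
v=41: a=41^1·(≡27), b=41^1·(≡31) mod 41; (27|41)=-1, (31|41)=+1; (−1)^{1·1·20}·(-1)^1·(+1)^1 = -1.
v=37: a=37^2·(≡12), b=37^1·(≡17) mod 37; (12|37)=+1, (17|37)=-1; (−1)^{2·1·18}·(+1)^1·(-1)^2 = +1.
v=7: a=7^3·(≡4), b=7^2·(≡3) mod 7; (4|7)=+1, (3|7)=-1; (−1)^{3·2·3}·(+1)^2·(-1)^3 = -1.
Ram(-70889, 749398) = {2, 7, 13, 41}; no ℚ_2-point on the conic.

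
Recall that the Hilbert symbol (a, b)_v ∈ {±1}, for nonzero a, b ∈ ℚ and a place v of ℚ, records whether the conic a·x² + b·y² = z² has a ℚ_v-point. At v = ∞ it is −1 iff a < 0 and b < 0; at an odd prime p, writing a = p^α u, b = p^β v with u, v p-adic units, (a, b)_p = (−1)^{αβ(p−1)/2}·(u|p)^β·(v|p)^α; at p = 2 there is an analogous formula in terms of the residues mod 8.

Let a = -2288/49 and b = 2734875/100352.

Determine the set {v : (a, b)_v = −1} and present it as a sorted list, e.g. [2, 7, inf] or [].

Mod squares: a ≡ -143, b ≡ 24310. Check v ∈ {∞, 2, 3, 5, 7, 11, 13, 17}.
v=17: a=17^0·(≡5), b=17^1·(≡4) mod 17; (5|17)=-1, (4|17)=+1; (−1)^{0·1·8}·(-1)^1·(+1)^0 = -1.
v=13: a=13^1·(≡11), b=13^1·(≡7) mod 13; (11|13)=-1, (7|13)=-1; (−1)^{1·1·6}·(-1)^1·(-1)^1 = +1.
v=3: a=3^0·(≡1), b=3^2·(≡1) mod 3; (1|3)=+1, (1|3)=+1; (−1)^{0·2·1}·(+1)^2·(+1)^0 = +1.
v=∞: -143 < 0 and 24310 > 0  ⇒  (a,b)_∞ = +1.
v=11: a=11^1·(≡9), b=11^1·(≡8) mod 11; (9|11)=+1, (8|11)=-1; (−1)^{1·1·5}·(+1)^1·(-1)^1 = +1.
v=5: a=5^0·(≡3), b=5^3·(≡2) mod 5; (3|5)=-1, (2|5)=-1; (−1)^{0·3·2}·(-1)^3·(-1)^0 = -1.
v=2: v_2(a)=4, v_2(b)=-11; units ≡ 1, 3 (mod 8); ε·ε+αω+βω = 0·1+4·1+-11·0 ≡ 0  ⇒  (a,b)_2 = +1.
v=7: a=7^-2·(≡1), b=7^-2·(≡6) mod 7; (1|7)=+1, (6|7)=-1; (−1)^{-2·-2·3}·(+1)^-2·(-1)^-2 = +1.
(-143, 24310 / ℚ) ramifies at {5, 17}: a division algebra.

[5, 17]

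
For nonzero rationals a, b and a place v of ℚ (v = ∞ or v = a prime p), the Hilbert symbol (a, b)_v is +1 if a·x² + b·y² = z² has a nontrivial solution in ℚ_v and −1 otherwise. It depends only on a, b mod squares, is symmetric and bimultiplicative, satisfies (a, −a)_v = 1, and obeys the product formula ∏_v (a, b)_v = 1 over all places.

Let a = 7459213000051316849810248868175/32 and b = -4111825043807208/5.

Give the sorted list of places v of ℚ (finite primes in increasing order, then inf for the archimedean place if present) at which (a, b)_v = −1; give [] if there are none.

[2, 7, 13, 53]

(a, b) ≡ (726206, -55319810) mod (ℚ^×)²; places V = {2, 3, 5, 7, 13, 17, 31, 37, 53, ∞}.
(a,b)_31: α=3, u≡21; β=1, v≡28 (mod 31); (21|31)=-1, (28|31)=+1; sign (−1)^1·-1^1·+1^3 = +1.
(a,b)_13: α=3, u≡9; β=1, v≡2 (mod 13); (9|13)=+1, (2|13)=-1; sign (−1)^0·+1^1·-1^3 = -1.
(a,b)_53: α=3, u≡25; β=1, v≡22 (mod 53); (25|53)=+1, (22|53)=-1; sign (−1)^0·+1^1·-1^3 = -1.
(a,b)_37: α=2, u≡9; β=1, v≡9 (mod 37); (9|37)=+1, (9|37)=+1; sign (−1)^0·+1^1·+1^2 = +1.
(a,b)_17: α=5, u≡7; β=2, v≡9 (mod 17); (7|17)=-1, (9|17)=+1; sign (−1)^0·-1^2·+1^5 = +1.
(a,b)_3: α=8, u≡2; β=8, v≡1 (mod 3); (2|3)=-1, (1|3)=+1; sign (−1)^0·-1^8·+1^8 = +1.
(a,b)_2: α=-5, β=3; u≡7, v≡7 (mod 8); ε(u)ε(v)=1·1, αω(v)=-5·0, βω(u)=3·0; sum ≡ 1  ⇒  -1.
(a,b)_7: α=4, u≡5; β=3, v≡1 (mod 7); (5|7)=-1, (1|7)=+1; sign (−1)^0·-1^3·+1^4 = -1.
(a,b)_∞: sgn(726206)=+, sgn(-55319810)=−, so +1.
(a,b)_5: α=2, u≡1; β=-1, v≡2 (mod 5); (1|5)=+1, (2|5)=-1; sign (−1)^0·+1^-1·-1^2 = +1.
|Ram(726206, -55319810)| = 4, even; anisotropic at {2, 7, 13, 53}.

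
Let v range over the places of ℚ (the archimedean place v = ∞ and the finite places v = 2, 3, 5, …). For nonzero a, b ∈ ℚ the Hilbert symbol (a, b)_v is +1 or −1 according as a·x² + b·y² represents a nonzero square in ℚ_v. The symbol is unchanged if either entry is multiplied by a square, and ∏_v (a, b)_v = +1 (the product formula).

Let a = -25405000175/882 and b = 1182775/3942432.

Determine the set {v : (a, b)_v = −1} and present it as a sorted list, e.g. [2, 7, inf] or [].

(a, b) ≡ (-46, 782) mod (ℚ^×)²; places V = {2, 3, 5, 7, 11, 13, 17, 23, ∞}.
(a,b)_23: α=3, u≡21; β=1, v≡10 (mod 23); (21|23)=-1, (10|23)=-1; sign (−1)^1·-1^1·-1^3 = -1.
(a,b)_3: α=-2, u≡2; β=-6, v≡2 (mod 3); (2|3)=-1, (2|3)=-1; sign (−1)^0·-1^-6·-1^-2 = +1.
(a,b)_17: α=4, u≡14; β=1, v≡10 (mod 17); (14|17)=-1, (10|17)=-1; sign (−1)^0·-1^1·-1^4 = -1.
(a,b)_5: α=2, u≡4; β=2, v≡3 (mod 5); (4|5)=+1, (3|5)=-1; sign (−1)^0·+1^2·-1^2 = +1.
(a,b)_13: α=0, u≡11; β=-2, v≡8 (mod 13); (11|13)=-1, (8|13)=-1; sign (−1)^0·-1^-2·-1^0 = +1.
(a,b)_11: α=0, u≡3; β=2, v≡4 (mod 11); (3|11)=+1, (4|11)=+1; sign (−1)^0·+1^2·+1^0 = +1.
(a,b)_7: α=-2, u≡3; β=0, v≡5 (mod 7); (3|7)=-1, (5|7)=-1; sign (−1)^0·-1^0·-1^-2 = +1.
(a,b)_2: α=-1, β=-5; u≡1, v≡7 (mod 8); ε(u)ε(v)=0·1, αω(v)=-1·0, βω(u)=-5·0; sum ≡ 0  ⇒  +1.
(a,b)_∞: sgn(-46)=−, sgn(782)=+, so +1.
|Ram(-46, 782)| = 2, even; anisotropic at {17, 23}.

[17, 23]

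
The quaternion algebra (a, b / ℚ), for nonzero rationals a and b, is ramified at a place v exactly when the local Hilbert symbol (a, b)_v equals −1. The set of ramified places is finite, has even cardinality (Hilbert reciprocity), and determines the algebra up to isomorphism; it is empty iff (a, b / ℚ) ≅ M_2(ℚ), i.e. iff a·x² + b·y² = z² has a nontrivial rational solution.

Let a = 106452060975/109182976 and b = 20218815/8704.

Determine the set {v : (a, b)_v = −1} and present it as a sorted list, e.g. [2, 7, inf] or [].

[2, 17]

(a, b) ≡ (1326, 510) mod (ℚ^×)²; places V = {2, 3, 5, 7, 13, 17, 43, ∞}.
(a,b)_13: α=1, u≡2; β=0, v≡12 (mod 13); (2|13)=-1, (12|13)=+1; sign (−1)^0·-1^0·+1^1 = +1.
(a,b)_17: α=-1, u≡14; β=-1, v≡9 (mod 17); (14|17)=-1, (9|17)=+1; sign (−1)^0·-1^-1·+1^-1 = -1.
(a,b)_5: α=2, u≡4; β=1, v≡2 (mod 5); (4|5)=+1, (2|5)=-1; sign (−1)^0·+1^1·-1^2 = +1.
(a,b)_3: α=11, u≡1; β=7, v≡2 (mod 3); (1|3)=+1, (2|3)=-1; sign (−1)^1·+1^7·-1^11 = +1.
(a,b)_2: α=-17, β=-9; u≡7, v≡7 (mod 8); ε(u)ε(v)=1·1, αω(v)=-17·0, βω(u)=-9·0; sum ≡ 1  ⇒  -1.
(a,b)_43: α=2, u≡11; β=2, v≡27 (mod 43); (11|43)=+1, (27|43)=-1; sign (−1)^0·+1^2·-1^2 = +1.
(a,b)_∞: sgn(1326)=+, sgn(510)=+, so +1.
(a,b)_7: α=-2, u≡3; β=0, v≡5 (mod 7); (3|7)=-1, (5|7)=-1; sign (−1)^0·-1^0·-1^-2 = +1.
|Ram(1326, 510)| = 2, even; anisotropic at {2, 17}.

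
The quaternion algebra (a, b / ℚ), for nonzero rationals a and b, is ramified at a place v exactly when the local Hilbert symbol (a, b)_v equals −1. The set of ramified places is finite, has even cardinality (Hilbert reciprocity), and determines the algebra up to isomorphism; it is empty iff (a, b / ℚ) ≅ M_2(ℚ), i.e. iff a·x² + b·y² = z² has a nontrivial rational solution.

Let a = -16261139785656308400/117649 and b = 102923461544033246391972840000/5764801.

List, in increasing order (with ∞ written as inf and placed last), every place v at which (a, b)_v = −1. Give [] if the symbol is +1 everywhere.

[13, 19, 29, 41]

Mod squares: a ≡ -11, b ≡ 881049. Check v ∈ {∞, 2, 3, 5, 7, 11, 13, 19, 23, 29, 41}.
v=13: a=13^2·(≡2), b=13^3·(≡12) mod 13; (2|13)=-1, (12|13)=+1; (−1)^{2·3·6}·(-1)^3·(+1)^2 = -1.
v=23: a=23^2·(≡9), b=23^4·(≡11) mod 23; (9|23)=+1, (11|23)=-1; (−1)^{2·4·11}·(+1)^4·(-1)^2 = +1.
v=∞: -11 < 0 and 881049 > 0  ⇒  (a,b)_∞ = +1.
v=7: a=7^-6·(≡3), b=7^-8·(≡4) mod 7; (3|7)=-1, (4|7)=+1; (−1)^{-6·-8·3}·(-1)^-8·(+1)^-6 = +1.
v=29: a=29^2·(≡8), b=29^3·(≡18) mod 29; (8|29)=-1, (18|29)=-1; (−1)^{2·3·14}·(-1)^3·(-1)^2 = -1.
v=5: a=5^2·(≡1), b=5^4·(≡4) mod 5; (1|5)=+1, (4|5)=+1; (−1)^{2·4·2}·(+1)^4·(+1)^2 = +1.
v=3: a=3^4·(≡1), b=3^1·(≡1) mod 3; (1|3)=+1, (1|3)=+1; (−1)^{4·1·1}·(+1)^1·(+1)^4 = +1.
v=41: a=41^2·(≡11), b=41^3·(≡8) mod 41; (11|41)=-1, (8|41)=+1; (−1)^{2·3·20}·(-1)^3·(+1)^2 = -1.
v=11: a=11^1·(≡10), b=11^2·(≡9) mod 11; (10|11)=-1, (9|11)=+1; (−1)^{1·2·5}·(-1)^2·(+1)^1 = +1.
v=2: v_2(a)=4, v_2(b)=6; units ≡ 5, 1 (mod 8); ε·ε+αω+βω = 0·0+4·0+6·1 ≡ 0  ⇒  (a,b)_2 = +1.
v=19: a=19^2·(≡8), b=19^3·(≡17) mod 19; (8|19)=-1, (17|19)=+1; (−1)^{2·3·9}·(-1)^3·(+1)^2 = -1.
|Ram(-11, 881049)| = 4, even; anisotropic at {13, 19, 29, 41}.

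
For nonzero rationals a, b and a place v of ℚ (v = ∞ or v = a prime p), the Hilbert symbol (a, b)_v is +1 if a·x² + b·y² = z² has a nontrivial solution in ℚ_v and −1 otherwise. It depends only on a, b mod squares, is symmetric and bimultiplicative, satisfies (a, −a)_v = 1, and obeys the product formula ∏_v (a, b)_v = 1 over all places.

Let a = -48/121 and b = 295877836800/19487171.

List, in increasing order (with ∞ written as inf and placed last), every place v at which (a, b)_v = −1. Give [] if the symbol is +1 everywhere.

Mod squares: a ≡ -3, b ≡ 2002. Check v ∈ {∞, 2, 3, 5, 7, 11, 13}.
v=5: a=5^0·(≡2), b=5^2·(≡2) mod 5; (2|5)=-1, (2|5)=-1; (−1)^{0·2·2}·(-1)^2·(-1)^0 = +1.
v=7: a=7^0·(≡4), b=7^3·(≡3) mod 7; (4|7)=+1, (3|7)=-1; (−1)^{0·3·3}·(+1)^3·(-1)^0 = +1.
v=3: a=3^1·(≡2), b=3^4·(≡1) mod 3; (2|3)=-1, (1|3)=+1; (−1)^{1·4·1}·(-1)^4·(+1)^1 = +1.
v=∞: -3 < 0 and 2002 > 0  ⇒  (a,b)_∞ = +1.
v=13: a=13^0·(≡1), b=13^1·(≡5) mod 13; (1|13)=+1, (5|13)=-1; (−1)^{0·1·6}·(+1)^1·(-1)^0 = +1.
v=11: a=11^-2·(≡7), b=11^-7·(≡7) mod 11; (7|11)=-1, (7|11)=-1; (−1)^{-2·-7·5}·(-1)^-7·(-1)^-2 = -1.
v=2: v_2(a)=4, v_2(b)=15; units ≡ 5, 1 (mod 8); ε·ε+αω+βω = 0·0+4·0+15·1 ≡ 1  ⇒  (a,b)_2 = -1.
Ram(-3, 2002) = {2, 11}; no ℚ_2-point on the conic.

[2, 11]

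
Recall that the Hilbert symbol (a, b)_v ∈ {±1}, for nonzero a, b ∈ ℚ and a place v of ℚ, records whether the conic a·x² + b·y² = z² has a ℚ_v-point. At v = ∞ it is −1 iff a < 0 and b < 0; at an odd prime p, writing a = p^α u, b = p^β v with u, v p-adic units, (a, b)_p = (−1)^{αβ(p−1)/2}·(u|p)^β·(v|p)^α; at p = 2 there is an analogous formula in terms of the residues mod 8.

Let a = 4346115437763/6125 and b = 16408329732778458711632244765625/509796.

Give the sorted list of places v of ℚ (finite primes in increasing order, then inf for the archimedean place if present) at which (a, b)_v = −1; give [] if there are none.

(a, b) ≡ (7103815, 220218265) mod (ℚ^×)²; places V = {2, 3, 5, 7, 11, 17, 19, 29, 31, 37, 43, 47, 53, ∞}.
(a,b)_2: α=0, β=-2; u≡7, v≡1 (mod 8); ε(u)ε(v)=1·0, αω(v)=0·0, βω(u)=-2·0; sum ≡ 0  ⇒  +1.
(a,b)_31: α=0, u≡5; β=1, v≡2 (mod 31); (5|31)=+1, (2|31)=+1; sign (−1)^0·+1^1·+1^0 = +1.
(a,b)_19: α=1, u≡18; β=3, v≡7 (mod 19); (18|19)=-1, (7|19)=+1; sign (−1)^1·-1^3·+1^1 = +1.
(a,b)_17: α=0, u≡4; β=-2, v≡12 (mod 17); (4|17)=+1, (12|17)=-1; sign (−1)^0·+1^-2·-1^0 = +1.
(a,b)_3: α=2, u≡1; β=-2, v≡1 (mod 3); (1|3)=+1, (1|3)=+1; sign (−1)^0·+1^-2·+1^2 = +1.
(a,b)_53: α=2, u≡17; β=2, v≡39 (mod 53); (17|53)=+1, (39|53)=-1; sign (−1)^0·+1^2·-1^2 = +1.
(a,b)_43: α=1, u≡26; β=3, v≡12 (mod 43); (26|43)=-1, (12|43)=-1; sign (−1)^1·-1^3·-1^1 = -1.
(a,b)_29: α=0, u≡5; β=2, v≡3 (mod 29); (5|29)=+1, (3|29)=-1; sign (−1)^0·+1^2·-1^0 = +1.
(a,b)_47: α=1, u≡22; β=3, v≡8 (mod 47); (22|47)=-1, (8|47)=+1; sign (−1)^1·-1^3·+1^1 = +1.
(a,b)_11: α=2, u≡1; β=0, v≡5 (mod 11); (1|11)=+1, (5|11)=+1; sign (−1)^0·+1^0·+1^2 = +1.
(a,b)_5: α=-3, u≡2; β=7, v≡3 (mod 5); (2|5)=-1, (3|5)=-1; sign (−1)^0·-1^7·-1^-3 = +1.
(a,b)_37: α=1, u≡2; β=3, v≡21 (mod 37); (2|37)=-1, (21|37)=+1; sign (−1)^0·-1^3·+1^1 = -1.
(a,b)_7: α=-2, u≡6; β=-2, v≡1 (mod 7); (6|7)=-1, (1|7)=+1; sign (−1)^0·-1^-2·+1^-2 = +1.
(a,b)_∞: sgn(7103815)=+, sgn(220218265)=+, so +1.
Ram(7103815, 220218265) = {37, 43}; no ℚ_37-point on the conic.

[37, 43]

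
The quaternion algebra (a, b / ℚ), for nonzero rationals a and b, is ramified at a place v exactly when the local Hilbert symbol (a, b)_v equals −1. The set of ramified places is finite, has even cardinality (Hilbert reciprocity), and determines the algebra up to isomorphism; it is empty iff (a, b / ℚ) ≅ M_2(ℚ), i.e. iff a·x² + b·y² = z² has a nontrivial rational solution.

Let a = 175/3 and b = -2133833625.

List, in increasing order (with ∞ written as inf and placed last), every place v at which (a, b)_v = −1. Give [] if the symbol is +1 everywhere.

Mod squares: a ≡ 21, b ≡ -21505. Check v ∈ {∞, 2, 3, 5, 7, 11, 17, 23}.
v=3: a=3^-1·(≡1), b=3^4·(≡2) mod 3; (1|3)=+1, (2|3)=-1; (−1)^{-1·4·1}·(+1)^4·(-1)^-1 = -1.
v=∞: 21 > 0 and -21505 < 0  ⇒  (a,b)_∞ = +1.
v=5: a=5^2·(≡4), b=5^3·(≡1) mod 5; (4|5)=+1, (1|5)=+1; (−1)^{2·3·2}·(+1)^3·(+1)^2 = +1.
v=17: a=17^0·(≡13), b=17^1·(≡11) mod 17; (13|17)=+1, (11|17)=-1; (−1)^{0·1·8}·(+1)^1·(-1)^0 = +1.
v=23: a=23^0·(≡20), b=23^1·(≡1) mod 23; (20|23)=-1, (1|23)=+1; (−1)^{0·1·11}·(-1)^1·(+1)^0 = -1.
v=7: a=7^1·(≡6), b=7^2·(≡5) mod 7; (6|7)=-1, (5|7)=-1; (−1)^{1·2·3}·(-1)^2·(-1)^1 = -1.
v=2: v_2(a)=0, v_2(b)=0; units ≡ 5, 7 (mod 8); ε·ε+αω+βω = 0·1+0·0+0·1 ≡ 0  ⇒  (a,b)_2 = +1.
v=11: a=11^0·(≡7), b=11^1·(≡4) mod 11; (7|11)=-1, (4|11)=+1; (−1)^{0·1·5}·(-1)^1·(+1)^0 = -1.
Ram(21, -21505) = {3, 7, 11, 23}; no ℚ_3-point on the conic.

[3, 7, 11, 23]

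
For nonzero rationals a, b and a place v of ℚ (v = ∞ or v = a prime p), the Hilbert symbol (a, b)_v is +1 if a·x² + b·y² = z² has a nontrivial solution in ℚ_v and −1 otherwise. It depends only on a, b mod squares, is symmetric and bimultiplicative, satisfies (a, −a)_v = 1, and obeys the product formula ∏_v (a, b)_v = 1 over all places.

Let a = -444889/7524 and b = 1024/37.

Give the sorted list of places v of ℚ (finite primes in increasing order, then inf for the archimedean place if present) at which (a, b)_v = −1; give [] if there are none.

(a, b) ≡ (-209, 37) mod (ℚ^×)²; places V = {2, 3, 11, 19, 23, 29, 37, ∞}.
(a,b)_2: α=-2, β=10; u≡7, v≡5 (mod 8); ε(u)ε(v)=1·0, αω(v)=-2·1, βω(u)=10·0; sum ≡ 0  ⇒  +1.
(a,b)_3: α=-2, u≡1; β=0, v≡1 (mod 3); (1|3)=+1, (1|3)=+1; sign (−1)^0·+1^0·+1^-2 = +1.
(a,b)_23: α=2, u≡11; β=0, v≡14 (mod 23); (11|23)=-1, (14|23)=-1; sign (−1)^0·-1^0·-1^2 = +1.
(a,b)_37: α=0, u≡17; β=-1, v≡25 (mod 37); (17|37)=-1, (25|37)=+1; sign (−1)^0·-1^-1·+1^0 = -1.
(a,b)_11: α=-1, u≡3; β=0, v≡3 (mod 11); (3|11)=+1, (3|11)=+1; sign (−1)^0·+1^0·+1^-1 = +1.
(a,b)_∞: sgn(-209)=−, sgn(37)=+, so +1.
(a,b)_19: α=-1, u≡14; β=0, v≡2 (mod 19); (14|19)=-1, (2|19)=-1; sign (−1)^0·-1^0·-1^-1 = -1.
(a,b)_29: α=2, u≡24; β=0, v≡12 (mod 29); (24|29)=+1, (12|29)=-1; sign (−1)^0·+1^0·-1^2 = +1.
(-209, 37 / ℚ) ramifies at {19, 37}: a division algebra.

[19, 37]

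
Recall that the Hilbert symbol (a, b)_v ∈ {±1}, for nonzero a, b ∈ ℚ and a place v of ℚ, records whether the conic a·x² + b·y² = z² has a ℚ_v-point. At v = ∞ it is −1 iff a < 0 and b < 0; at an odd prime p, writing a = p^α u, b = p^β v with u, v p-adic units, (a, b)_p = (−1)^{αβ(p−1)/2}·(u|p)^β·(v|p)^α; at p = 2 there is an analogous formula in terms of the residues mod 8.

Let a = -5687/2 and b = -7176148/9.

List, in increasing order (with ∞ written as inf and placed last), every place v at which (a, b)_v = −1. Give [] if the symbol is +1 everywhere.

(a, b) ≡ (-94, -36613) mod (ℚ^×)²; places V = {2, 3, 7, 11, 19, 41, 47, ∞}.
(a,b)_41: α=0, u≡6; β=1, v≡32 (mod 41); (6|41)=-1, (32|41)=+1; sign (−1)^0·-1^1·+1^0 = -1.
(a,b)_7: α=0, u≡2; β=2, v≡1 (mod 7); (2|7)=+1, (1|7)=+1; sign (−1)^0·+1^2·+1^0 = +1.
(a,b)_11: α=2, u≡4; β=0, v≡6 (mod 11); (4|11)=+1, (6|11)=-1; sign (−1)^0·+1^0·-1^2 = +1.
(a,b)_∞: sgn(-94)=−, sgn(-36613)=−, so -1.
(a,b)_2: α=-1, β=2; u≡1, v≡3 (mod 8); ε(u)ε(v)=0·1, αω(v)=-1·1, βω(u)=2·0; sum ≡ 1  ⇒  -1.
(a,b)_19: α=0, u≡16; β=1, v≡1 (mod 19); (16|19)=+1, (1|19)=+1; sign (−1)^0·+1^1·+1^0 = +1.
(a,b)_47: α=1, u≡10; β=1, v≡23 (mod 47); (10|47)=-1, (23|47)=-1; sign (−1)^1·-1^1·-1^1 = -1.
(a,b)_3: α=0, u≡2; β=-2, v≡2 (mod 3); (2|3)=-1, (2|3)=-1; sign (−1)^0·-1^-2·-1^0 = +1.
Ram(-94, -36613) = {2, 41, 47, ∞}; no ℚ_2-point on the conic.

[2, 41, 47, inf]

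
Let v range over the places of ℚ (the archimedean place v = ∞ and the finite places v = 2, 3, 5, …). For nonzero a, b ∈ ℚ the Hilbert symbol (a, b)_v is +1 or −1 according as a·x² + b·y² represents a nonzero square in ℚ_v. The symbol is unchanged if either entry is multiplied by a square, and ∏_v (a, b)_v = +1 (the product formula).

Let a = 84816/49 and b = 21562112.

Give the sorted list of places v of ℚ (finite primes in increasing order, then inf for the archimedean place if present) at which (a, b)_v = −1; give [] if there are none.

[11, 31]

Mod squares: a ≡ 589, b ≡ 84227. Check v ∈ {∞, 2, 3, 7, 11, 13, 19, 31}.
v=∞: 589 > 0 and 84227 > 0  ⇒  (a,b)_∞ = +1.
v=31: a=31^1·(≡28), b=31^1·(≡5) mod 31; (28|31)=+1, (5|31)=+1; (−1)^{1·1·15}·(+1)^1·(+1)^1 = -1.
v=2: v_2(a)=4, v_2(b)=8; units ≡ 5, 3 (mod 8); ε·ε+αω+βω = 0·1+4·1+8·1 ≡ 0  ⇒  (a,b)_2 = +1.
v=7: a=7^-2·(≡4), b=7^0·(≡5) mod 7; (4|7)=+1, (5|7)=-1; (−1)^{-2·0·3}·(+1)^0·(-1)^-2 = +1.
v=3: a=3^2·(≡1), b=3^0·(≡2) mod 3; (1|3)=+1, (2|3)=-1; (−1)^{2·0·1}·(+1)^0·(-1)^2 = +1.
v=13: a=13^0·(≡3), b=13^1·(≡6) mod 13; (3|13)=+1, (6|13)=-1; (−1)^{0·1·6}·(+1)^1·(-1)^0 = +1.
v=11: a=11^0·(≡10), b=11^1·(≡3) mod 11; (10|11)=-1, (3|11)=+1; (−1)^{0·1·5}·(-1)^1·(+1)^0 = -1.
v=19: a=19^1·(≡12), b=19^1·(≡16) mod 19; (12|19)=-1, (16|19)=+1; (−1)^{1·1·9}·(-1)^1·(+1)^1 = +1.
Ram(589, 84227) = {11, 31}; no ℚ_11-point on the conic.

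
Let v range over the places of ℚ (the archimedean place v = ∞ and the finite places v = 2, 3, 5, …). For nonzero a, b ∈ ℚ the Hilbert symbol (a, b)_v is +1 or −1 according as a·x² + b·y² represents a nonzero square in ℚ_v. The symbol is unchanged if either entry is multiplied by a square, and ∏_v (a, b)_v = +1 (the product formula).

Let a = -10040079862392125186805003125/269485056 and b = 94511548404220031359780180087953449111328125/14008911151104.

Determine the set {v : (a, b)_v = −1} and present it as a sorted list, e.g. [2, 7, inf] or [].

[11, 41]

Mod squares: a ≡ -46805, b ≡ 191429. Check v ∈ {∞, 2, 3, 5, 7, 11, 13, 19, 23, 29, 31, 37, 41}.
v=23: a=23^3·(≡4), b=23^5·(≡11) mod 23; (4|23)=+1, (11|23)=-1; (−1)^{3·5·11}·(+1)^5·(-1)^3 = +1.
v=19: a=19^-2·(≡1), b=19^-4·(≡4) mod 19; (1|19)=+1, (4|19)=+1; (−1)^{-2·-4·9}·(+1)^-4·(+1)^-2 = +1.
v=5: a=5^5·(≡4), b=5^10·(≡1) mod 5; (4|5)=+1, (1|5)=+1; (−1)^{5·10·2}·(+1)^10·(+1)^5 = +1.
v=2: v_2(a)=-10, v_2(b)=-14; units ≡ 3, 5 (mod 8); ε·ε+αω+βω = 1·0+-10·1+-14·1 ≡ 0  ⇒  (a,b)_2 = +1.
v=11: a=11^1·(≡6), b=11^2·(≡8) mod 11; (6|11)=-1, (8|11)=-1; (−1)^{1·2·5}·(-1)^2·(-1)^1 = -1.
v=41: a=41^6·(≡15), b=41^9·(≡10) mod 41; (15|41)=-1, (10|41)=+1; (−1)^{6·9·20}·(-1)^9·(+1)^6 = -1.
v=13: a=13^2·(≡7), b=13^2·(≡9) mod 13; (7|13)=-1, (9|13)=+1; (−1)^{2·2·6}·(-1)^2·(+1)^2 = +1.
v=∞: -46805 < 0 and 191429 > 0  ⇒  (a,b)_∞ = +1.
v=7: a=7^0·(≡1), b=7^1·(≡6) mod 7; (1|7)=+1, (6|7)=-1; (−1)^{0·1·3}·(+1)^1·(-1)^0 = +1.
v=29: a=29^2·(≡9), b=29^3·(≡12) mod 29; (9|29)=+1, (12|29)=-1; (−1)^{2·3·14}·(+1)^3·(-1)^2 = +1.
v=3: a=3^-6·(≡1), b=3^-8·(≡2) mod 3; (1|3)=+1, (2|3)=-1; (−1)^{-6·-8·1}·(+1)^-8·(-1)^-6 = +1.
v=31: a=31^2·(≡2), b=31^2·(≡19) mod 31; (2|31)=+1, (19|31)=+1; (−1)^{2·2·15}·(+1)^2·(+1)^2 = +1.
v=37: a=37^1·(≡11), b=37^2·(≡26) mod 37; (11|37)=+1, (26|37)=+1; (−1)^{1·2·18}·(+1)^2·(+1)^1 = +1.
(-46805, 191429 / ℚ) ramifies at {11, 41}: a division algebra.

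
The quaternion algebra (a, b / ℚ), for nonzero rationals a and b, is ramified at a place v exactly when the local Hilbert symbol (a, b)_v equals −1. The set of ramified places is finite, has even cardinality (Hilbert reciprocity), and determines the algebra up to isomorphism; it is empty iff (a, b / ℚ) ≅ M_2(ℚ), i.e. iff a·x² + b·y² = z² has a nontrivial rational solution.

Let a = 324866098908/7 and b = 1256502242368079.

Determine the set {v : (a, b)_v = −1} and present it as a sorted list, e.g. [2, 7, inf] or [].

[7, 13, 17, 41]

Mod squares: a ≡ 63168408121, b ≡ 18791. Check v ∈ {∞, 2, 3, 7, 13, 17, 19, 23, 41, 43, 53}.
v=41: a=41^1·(≡27), b=41^2·(≡22) mod 41; (27|41)=-1, (22|41)=-1; (−1)^{1·2·20}·(-1)^2·(-1)^1 = -1.
v=53: a=53^1·(≡50), b=53^2·(≡49) mod 53; (50|53)=-1, (49|53)=+1; (−1)^{1·2·26}·(-1)^2·(+1)^1 = +1.
v=3: a=3^2·(≡1), b=3^0·(≡2) mod 3; (1|3)=+1, (2|3)=-1; (−1)^{2·0·1}·(+1)^0·(-1)^2 = +1.
v=43: a=43^1·(≡23), b=43^1·(≡27) mod 43; (23|43)=+1, (27|43)=-1; (−1)^{1·1·21}·(+1)^1·(-1)^1 = +1.
v=19: a=19^1·(≡14), b=19^1·(≡9) mod 19; (14|19)=-1, (9|19)=+1; (−1)^{1·1·9}·(-1)^1·(+1)^1 = +1.
v=2: v_2(a)=2, v_2(b)=0; units ≡ 1, 7 (mod 8); ε·ε+αω+βω = 0·1+2·0+0·0 ≡ 0  ⇒  (a,b)_2 = +1.
v=17: a=17^1·(≡6), b=17^2·(≡11) mod 17; (6|17)=-1, (11|17)=-1; (−1)^{1·2·8}·(-1)^2·(-1)^1 = -1.
v=13: a=13^1·(≡11), b=13^0·(≡5) mod 13; (11|13)=-1, (5|13)=-1; (−1)^{1·0·6}·(-1)^0·(-1)^1 = -1.
v=7: a=7^-1·(≡1), b=7^2·(≡5) mod 7; (1|7)=+1, (5|7)=-1; (−1)^{-1·2·3}·(+1)^2·(-1)^-1 = -1.
v=∞: 63168408121 > 0 and 18791 > 0  ⇒  (a,b)_∞ = +1.
v=23: a=23^1·(≡5), b=23^1·(≡2) mod 23; (5|23)=-1, (2|23)=+1; (−1)^{1·1·11}·(-1)^1·(+1)^1 = +1.
Ram(63168408121, 18791) = {7, 13, 17, 41}; no ℚ_7-point on the conic.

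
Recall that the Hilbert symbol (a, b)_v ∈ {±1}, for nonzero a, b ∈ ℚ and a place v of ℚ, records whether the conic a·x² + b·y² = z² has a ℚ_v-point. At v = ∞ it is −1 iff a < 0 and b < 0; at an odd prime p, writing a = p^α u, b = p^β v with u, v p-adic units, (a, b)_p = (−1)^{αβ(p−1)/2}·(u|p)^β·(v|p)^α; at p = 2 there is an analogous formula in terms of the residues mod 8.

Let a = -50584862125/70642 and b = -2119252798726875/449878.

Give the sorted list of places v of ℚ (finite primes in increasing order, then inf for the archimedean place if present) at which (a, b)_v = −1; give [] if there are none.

[11, 17, 19, inf]

Mod squares: a ≡ -35530, b ≡ -7106. Check v ∈ {∞, 2, 3, 5, 7, 11, 13, 17, 19, 41}.
v=3: a=3^0·(≡2), b=3^2·(≡1) mod 3; (2|3)=-1, (1|3)=+1; (−1)^{0·2·1}·(-1)^2·(+1)^0 = +1.
v=41: a=41^2·(≡11), b=41^2·(≡14) mod 41; (11|41)=-1, (14|41)=-1; (−1)^{2·2·20}·(-1)^2·(-1)^2 = +1.
v=2: v_2(a)=-1, v_2(b)=-1; units ≡ 3, 7 (mod 8); ε·ε+αω+βω = 1·1+-1·0+-1·1 ≡ 0  ⇒  (a,b)_2 = +1.
v=∞: -35530 < 0 and -7106 < 0  ⇒  (a,b)_∞ = -1.
v=7: a=7^2·(≡4), b=7^4·(≡3) mod 7; (4|7)=+1, (3|7)=-1; (−1)^{2·4·3}·(+1)^4·(-1)^2 = +1.
v=11: a=11^-1·(≡3), b=11^-3·(≡3) mod 11; (3|11)=+1, (3|11)=+1; (−1)^{-1·-3·5}·(+1)^-3·(+1)^-1 = -1.
v=5: a=5^3·(≡4), b=5^4·(≡4) mod 5; (4|5)=+1, (4|5)=+1; (−1)^{3·4·2}·(+1)^4·(+1)^3 = +1.
v=19: a=19^-1·(≡11), b=19^1·(≡7) mod 19; (11|19)=+1, (7|19)=+1; (−1)^{-1·1·9}·(+1)^1·(+1)^-1 = -1.
v=17: a=17^3·(≡16), b=17^3·(≡10) mod 17; (16|17)=+1, (10|17)=-1; (−1)^{3·3·8}·(+1)^3·(-1)^3 = -1.
v=13: a=13^-2·(≡4), b=13^-2·(≡2) mod 13; (4|13)=+1, (2|13)=-1; (−1)^{-2·-2·6}·(+1)^-2·(-1)^-2 = +1.
|Ram(-35530, -7106)| = 4, even; anisotropic at {11, 17, 19, ∞}.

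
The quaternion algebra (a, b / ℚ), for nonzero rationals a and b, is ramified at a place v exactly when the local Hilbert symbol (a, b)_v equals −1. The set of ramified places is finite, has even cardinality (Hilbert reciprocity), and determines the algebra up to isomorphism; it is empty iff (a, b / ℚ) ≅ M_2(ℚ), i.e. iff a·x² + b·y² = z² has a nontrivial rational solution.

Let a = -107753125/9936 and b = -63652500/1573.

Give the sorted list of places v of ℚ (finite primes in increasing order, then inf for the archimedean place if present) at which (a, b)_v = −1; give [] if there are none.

[2, 5, 41, inf]

(a, b) ≡ (-14145, -36777) mod (ℚ^×)²; places V = {2, 3, 5, 11, 13, 23, 29, 41, ∞}.
(a,b)_23: α=-1, u≡16; β=1, v≡10 (mod 23); (16|23)=+1, (10|23)=-1; sign (−1)^1·+1^1·-1^-1 = +1.
(a,b)_5: α=5, u≡4; β=4, v≡2 (mod 5); (4|5)=+1, (2|5)=-1; sign (−1)^0·+1^4·-1^5 = -1.
(a,b)_41: α=1, u≡7; β=1, v≡25 (mod 41); (7|41)=-1, (25|41)=+1; sign (−1)^0·-1^1·+1^1 = -1.
(a,b)_∞: sgn(-14145)=−, sgn(-36777)=−, so -1.
(a,b)_3: α=-3, u≡1; β=3, v≡2 (mod 3); (1|3)=+1, (2|3)=-1; sign (−1)^1·+1^3·-1^-3 = +1.
(a,b)_11: α=0, u≡5; β=-2, v≡6 (mod 11); (5|11)=+1, (6|11)=-1; sign (−1)^0·+1^-2·-1^0 = +1.
(a,b)_2: α=-4, β=2; u≡7, v≡7 (mod 8); ε(u)ε(v)=1·1, αω(v)=-4·0, βω(u)=2·0; sum ≡ 1  ⇒  -1.
(a,b)_29: α=2, u≡24; β=0, v≡5 (mod 29); (24|29)=+1, (5|29)=+1; sign (−1)^0·+1^0·+1^2 = +1.
(a,b)_13: α=0, u≡10; β=-1, v≡6 (mod 13); (10|13)=+1, (6|13)=-1; sign (−1)^0·+1^-1·-1^0 = +1.
(-14145, -36777 / ℚ) ramifies at {2, 5, 41, ∞}: a division algebra.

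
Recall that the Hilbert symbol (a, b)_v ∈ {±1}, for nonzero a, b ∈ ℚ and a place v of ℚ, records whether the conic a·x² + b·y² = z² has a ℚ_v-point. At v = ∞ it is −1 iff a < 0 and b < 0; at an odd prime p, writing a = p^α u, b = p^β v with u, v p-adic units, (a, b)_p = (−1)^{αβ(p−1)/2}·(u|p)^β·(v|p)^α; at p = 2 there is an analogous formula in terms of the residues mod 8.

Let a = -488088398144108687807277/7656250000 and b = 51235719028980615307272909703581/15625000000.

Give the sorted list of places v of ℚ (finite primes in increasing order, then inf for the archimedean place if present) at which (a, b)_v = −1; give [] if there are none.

Mod squares: a ≡ -37, b ≡ 12341. Check v ∈ {∞, 2, 3, 5, 7, 11, 17, 23, 37, 41, 43}.
v=23: a=23^2·(≡4), b=23^2·(≡3) mod 23; (4|23)=+1, (3|23)=+1; (−1)^{2·2·11}·(+1)^2·(+1)^2 = +1.
v=43: a=43^2·(≡25), b=43^3·(≡29) mod 43; (25|43)=+1, (29|43)=-1; (−1)^{2·3·21}·(+1)^3·(-1)^2 = +1.
v=7: a=7^-2·(≡6), b=7^1·(≡5) mod 7; (6|7)=-1, (5|7)=-1; (−1)^{-2·1·3}·(-1)^1·(-1)^-2 = -1.
v=17: a=17^4·(≡5), b=17^6·(≡13) mod 17; (5|17)=-1, (13|17)=+1; (−1)^{4·6·8}·(-1)^6·(+1)^4 = +1.
v=41: a=41^2·(≡8), b=41^3·(≡3) mod 41; (8|41)=+1, (3|41)=-1; (−1)^{2·3·20}·(+1)^3·(-1)^2 = +1.
v=3: a=3^8·(≡2), b=3^10·(≡2) mod 3; (2|3)=-1, (2|3)=-1; (−1)^{8·10·1}·(-1)^10·(-1)^8 = +1.
v=2: v_2(a)=-4, v_2(b)=-6; units ≡ 3, 5 (mod 8); ε·ε+αω+βω = 1·0+-4·1+-6·1 ≡ 0  ⇒  (a,b)_2 = +1.
v=37: a=37^1·(≡33), b=37^0·(≡20) mod 37; (33|37)=+1, (20|37)=-1; (−1)^{1·0·18}·(+1)^0·(-1)^1 = -1.
v=5: a=5^-10·(≡2), b=5^-12·(≡4) mod 5; (2|5)=-1, (4|5)=+1; (−1)^{-10·-12·2}·(-1)^-12·(+1)^-10 = +1.
v=∞: -37 < 0 and 12341 > 0  ⇒  (a,b)_∞ = +1.
v=11: a=11^4·(≡10), b=11^6·(≡2) mod 11; (10|11)=-1, (2|11)=-1; (−1)^{4·6·5}·(-1)^6·(-1)^4 = +1.
(-37, 12341 / ℚ) ramifies at {7, 37}: a division algebra.

[7, 37]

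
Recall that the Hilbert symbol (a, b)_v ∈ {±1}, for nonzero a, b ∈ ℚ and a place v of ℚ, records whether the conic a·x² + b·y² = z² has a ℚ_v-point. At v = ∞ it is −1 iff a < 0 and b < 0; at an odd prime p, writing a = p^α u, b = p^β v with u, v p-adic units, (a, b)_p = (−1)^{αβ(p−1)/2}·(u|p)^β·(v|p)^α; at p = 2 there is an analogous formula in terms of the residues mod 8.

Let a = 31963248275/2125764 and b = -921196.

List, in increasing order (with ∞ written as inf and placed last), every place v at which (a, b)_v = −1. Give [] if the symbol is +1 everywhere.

[23, 29]

Mod squares: a ≡ 4423979, b ≡ -230299. Check v ∈ {∞, 2, 3, 5, 7, 17, 19, 23, 29, 31, 37}.
v=3: a=3^-12·(≡2), b=3^0·(≡2) mod 3; (2|3)=-1, (2|3)=-1; (−1)^{-12·0·1}·(-1)^0·(-1)^-12 = +1.
v=2: v_2(a)=-2, v_2(b)=2; units ≡ 3, 5 (mod 8); ε·ε+αω+βω = 1·0+-2·1+2·1 ≡ 0  ⇒  (a,b)_2 = +1.
v=31: a=31^1·(≡1), b=31^1·(≡13) mod 31; (1|31)=+1, (13|31)=-1; (−1)^{1·1·15}·(+1)^1·(-1)^1 = +1.
v=23: a=23^0·(≡11), b=23^1·(≡14) mod 23; (11|23)=-1, (14|23)=-1; (−1)^{0·1·11}·(-1)^1·(-1)^0 = -1.
v=5: a=5^2·(≡4), b=5^0·(≡4) mod 5; (4|5)=+1, (4|5)=+1; (−1)^{2·0·2}·(+1)^0·(+1)^2 = +1.
v=29: a=29^1·(≡17), b=29^0·(≡18) mod 29; (17|29)=-1, (18|29)=-1; (−1)^{1·0·14}·(-1)^0·(-1)^1 = -1.
v=7: a=7^1·(≡4), b=7^0·(≡4) mod 7; (4|7)=+1, (4|7)=+1; (−1)^{1·0·3}·(+1)^0·(+1)^1 = +1.
v=19: a=19^1·(≡3), b=19^1·(≡4) mod 19; (3|19)=-1, (4|19)=+1; (−1)^{1·1·9}·(-1)^1·(+1)^1 = +1.
v=17: a=17^2·(≡9), b=17^1·(≡8) mod 17; (9|17)=+1, (8|17)=+1; (−1)^{2·1·8}·(+1)^1·(+1)^2 = +1.
v=37: a=37^1·(≡5), b=37^0·(≡30) mod 37; (5|37)=-1, (30|37)=+1; (−1)^{1·0·18}·(-1)^0·(+1)^1 = +1.
v=∞: 4423979 > 0 and -230299 < 0  ⇒  (a,b)_∞ = +1.
|Ram(4423979, -230299)| = 2, even; anisotropic at {23, 29}.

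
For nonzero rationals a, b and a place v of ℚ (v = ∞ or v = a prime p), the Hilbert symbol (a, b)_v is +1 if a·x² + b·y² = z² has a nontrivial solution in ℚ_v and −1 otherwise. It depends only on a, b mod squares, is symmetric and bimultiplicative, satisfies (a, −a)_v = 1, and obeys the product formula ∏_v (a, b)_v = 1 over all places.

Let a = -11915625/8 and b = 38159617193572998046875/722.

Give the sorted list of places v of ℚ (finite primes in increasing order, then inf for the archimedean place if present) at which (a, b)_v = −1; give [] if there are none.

[3, 5, 7, 31]

Mod squares: a ≡ -38130, b ≡ 7740390. Check v ∈ {∞, 2, 3, 5, 7, 19, 29, 31, 41}.
v=3: a=3^1·(≡1), b=3^1·(≡1) mod 3; (1|3)=+1, (1|3)=+1; (−1)^{1·1·1}·(+1)^1·(+1)^1 = -1.
v=7: a=7^0·(≡6), b=7^1·(≡4) mod 7; (6|7)=-1, (4|7)=+1; (−1)^{0·1·3}·(-1)^1·(+1)^0 = -1.
v=29: a=29^0·(≡5), b=29^1·(≡25) mod 29; (5|29)=+1, (25|29)=+1; (−1)^{0·1·14}·(+1)^1·(+1)^0 = +1.
v=19: a=19^0·(≡2), b=19^-2·(≡10) mod 19; (2|19)=-1, (10|19)=-1; (−1)^{0·-2·9}·(-1)^-2·(-1)^0 = +1.
v=41: a=41^1·(≡3), b=41^3·(≡13) mod 41; (3|41)=-1, (13|41)=-1; (−1)^{1·3·20}·(-1)^3·(-1)^1 = +1.
v=2: v_2(a)=-3, v_2(b)=-1; units ≡ 7, 3 (mod 8); ε·ε+αω+βω = 1·1+-3·1+-1·0 ≡ 0  ⇒  (a,b)_2 = +1.
v=5: a=5^5·(≡4), b=5^15·(≡2) mod 5; (4|5)=+1, (2|5)=-1; (−1)^{5·15·2}·(+1)^15·(-1)^5 = -1.
v=∞: -38130 < 0 and 7740390 > 0  ⇒  (a,b)_∞ = +1.
v=31: a=31^1·(≡7), b=31^3·(≡4) mod 31; (7|31)=+1, (4|31)=+1; (−1)^{1·3·15}·(+1)^3·(+1)^1 = -1.
|Ram(-38130, 7740390)| = 4, even; anisotropic at {3, 5, 7, 31}.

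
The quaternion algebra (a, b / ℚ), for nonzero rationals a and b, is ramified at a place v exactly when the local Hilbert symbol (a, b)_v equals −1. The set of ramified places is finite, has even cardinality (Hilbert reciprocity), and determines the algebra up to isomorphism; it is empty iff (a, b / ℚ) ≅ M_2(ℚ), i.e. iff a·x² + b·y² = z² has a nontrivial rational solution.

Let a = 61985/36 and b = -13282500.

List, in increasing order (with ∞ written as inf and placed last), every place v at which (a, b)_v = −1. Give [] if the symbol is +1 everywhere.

Mod squares: a ≡ 1265, b ≡ -5313. Check v ∈ {∞, 2, 3, 5, 7, 11, 23}.
v=7: a=7^2·(≡5), b=7^1·(≡4) mod 7; (5|7)=-1, (4|7)=+1; (−1)^{2·1·3}·(-1)^1·(+1)^2 = -1.
v=3: a=3^-2·(≡2), b=3^1·(≡2) mod 3; (2|3)=-1, (2|3)=-1; (−1)^{-2·1·1}·(-1)^1·(-1)^-2 = -1.
v=11: a=11^1·(≡1), b=11^1·(≡3) mod 11; (1|11)=+1, (3|11)=+1; (−1)^{1·1·5}·(+1)^1·(+1)^1 = -1.
v=∞: 1265 > 0 and -5313 < 0  ⇒  (a,b)_∞ = +1.
v=2: v_2(a)=-2, v_2(b)=2; units ≡ 1, 7 (mod 8); ε·ε+αω+βω = 0·1+-2·0+2·0 ≡ 0  ⇒  (a,b)_2 = +1.
v=5: a=5^1·(≡2), b=5^4·(≡3) mod 5; (2|5)=-1, (3|5)=-1; (−1)^{1·4·2}·(-1)^4·(-1)^1 = -1.
v=23: a=23^1·(≡18), b=23^1·(≡7) mod 23; (18|23)=+1, (7|23)=-1; (−1)^{1·1·11}·(+1)^1·(-1)^1 = +1.
Ram(1265, -5313) = {3, 5, 7, 11}; no ℚ_3-point on the conic.

[3, 5, 7, 11]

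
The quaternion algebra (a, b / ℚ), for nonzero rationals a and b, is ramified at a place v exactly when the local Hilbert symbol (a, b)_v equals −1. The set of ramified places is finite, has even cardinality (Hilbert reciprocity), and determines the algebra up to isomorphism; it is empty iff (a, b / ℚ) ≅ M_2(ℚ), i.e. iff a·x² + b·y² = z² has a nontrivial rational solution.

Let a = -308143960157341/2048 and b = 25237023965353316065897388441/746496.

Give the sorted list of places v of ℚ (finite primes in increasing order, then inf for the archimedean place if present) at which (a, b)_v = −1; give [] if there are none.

[7, 11, 29, 31]

(a, b) ≡ (-213962, 37961) mod (ℚ^×)²; places V = {2, 3, 7, 11, 13, 17, 29, 31, 41, ∞}.
(a,b)_13: α=0, u≡8; β=2, v≡12 (mod 13); (8|13)=-1, (12|13)=+1; sign (−1)^0·-1^2·+1^0 = +1.
(a,b)_3: α=0, u≡1; β=-6, v≡2 (mod 3); (1|3)=+1, (2|3)=-1; sign (−1)^0·+1^-6·-1^0 = +1.
(a,b)_17: α=3, u≡14; β=1, v≡7 (mod 17); (14|17)=-1, (7|17)=-1; sign (−1)^0·-1^1·-1^3 = +1.
(a,b)_11: α=2, u≡2; β=5, v≡7 (mod 11); (2|11)=-1, (7|11)=-1; sign (−1)^0·-1^5·-1^2 = -1.
(a,b)_29: α=1, u≡15; β=3, v≡16 (mod 29); (15|29)=-1, (16|29)=+1; sign (−1)^0·-1^3·+1^1 = -1.
(a,b)_41: α=2, u≡13; β=4, v≡9 (mod 41); (13|41)=-1, (9|41)=+1; sign (−1)^0·-1^4·+1^2 = +1.
(a,b)_7: α=3, u≡5; β=7, v≡6 (mod 7); (5|7)=-1, (6|7)=-1; sign (−1)^1·-1^7·-1^3 = -1.
(a,b)_2: α=-11, β=-10; u≡3, v≡1 (mod 8); ε(u)ε(v)=1·0, αω(v)=-11·0, βω(u)=-10·1; sum ≡ 0  ⇒  +1.
(a,b)_31: α=1, u≡21; β=2, v≡23 (mod 31); (21|31)=-1, (23|31)=-1; sign (−1)^0·-1^2·-1^1 = -1.
(a,b)_∞: sgn(-213962)=−, sgn(37961)=+, so +1.
(-213962, 37961 / ℚ) ramifies at {7, 11, 29, 31}: a division algebra.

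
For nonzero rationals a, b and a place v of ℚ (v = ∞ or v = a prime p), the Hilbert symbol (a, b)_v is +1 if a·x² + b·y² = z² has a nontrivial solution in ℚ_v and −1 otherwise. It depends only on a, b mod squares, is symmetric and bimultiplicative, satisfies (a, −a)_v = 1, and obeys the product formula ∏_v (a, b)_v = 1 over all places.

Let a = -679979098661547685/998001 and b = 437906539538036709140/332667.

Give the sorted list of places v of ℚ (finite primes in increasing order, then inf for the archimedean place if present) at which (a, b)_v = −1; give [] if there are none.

(a, b) ≡ (-36685, 33495) mod (ℚ^×)²; places V = {2, 3, 5, 7, 11, 13, 17, 23, 29, 37, ∞}.
(a,b)_5: α=1, u≡3; β=1, v≡4 (mod 5); (3|5)=-1, (4|5)=+1; sign (−1)^0·-1^1·+1^1 = -1.
(a,b)_3: α=-6, u≡2; β=-5, v≡2 (mod 3); (2|3)=-1, (2|3)=-1; sign (−1)^0·-1^-5·-1^-6 = -1.
(a,b)_11: α=5, u≡3; β=5, v≡1 (mod 11); (3|11)=+1, (1|11)=+1; sign (−1)^1·+1^5·+1^5 = -1.
(a,b)_37: α=-2, u≡29; β=-2, v≡27 (mod 37); (29|37)=-1, (27|37)=+1; sign (−1)^0·-1^-2·+1^-2 = +1.
(a,b)_2: α=0, β=2; u≡3, v≡7 (mod 8); ε(u)ε(v)=1·1, αω(v)=0·0, βω(u)=2·1; sum ≡ 1  ⇒  -1.
(a,b)_23: α=3, u≡15; β=4, v≡5 (mod 23); (15|23)=-1, (5|23)=-1; sign (−1)^0·-1^4·-1^3 = -1.
(a,b)_7: α=2, u≡2; β=3, v≡1 (mod 7); (2|7)=+1, (1|7)=+1; sign (−1)^0·+1^3·+1^2 = +1.
(a,b)_17: α=2, u≡1; β=2, v≡6 (mod 17); (1|17)=+1, (6|17)=-1; sign (−1)^0·+1^2·-1^2 = +1.
(a,b)_∞: sgn(-36685)=−, sgn(33495)=+, so +1.
(a,b)_29: α=1, u≡12; β=1, v≡16 (mod 29); (12|29)=-1, (16|29)=+1; sign (−1)^0·-1^1·+1^1 = -1.
(a,b)_13: α=2, u≡1; β=2, v≡5 (mod 13); (1|13)=+1, (5|13)=-1; sign (−1)^0·+1^2·-1^2 = +1.
Ram(-36685, 33495) = {2, 3, 5, 11, 23, 29}; no ℚ_2-point on the conic.

[2, 3, 5, 11, 23, 29]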